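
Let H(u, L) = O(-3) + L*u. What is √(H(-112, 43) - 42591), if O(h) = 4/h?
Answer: 5*I*√17067/3 ≈ 217.73*I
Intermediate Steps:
H(u, L) = -4/3 + L*u (H(u, L) = 4/(-3) + L*u = 4*(-⅓) + L*u = -4/3 + L*u)
√(H(-112, 43) - 42591) = √((-4/3 + 43*(-112)) - 42591) = √((-4/3 - 4816) - 42591) = √(-14452/3 - 42591) = √(-142225/3) = 5*I*√17067/3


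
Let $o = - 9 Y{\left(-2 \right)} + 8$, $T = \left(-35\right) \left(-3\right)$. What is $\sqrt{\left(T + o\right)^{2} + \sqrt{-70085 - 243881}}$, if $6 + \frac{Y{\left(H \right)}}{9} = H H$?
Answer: $\sqrt{75625 + i \sqrt{313966}} \approx 275.0 + 1.019 i$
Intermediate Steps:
$Y{\left(H \right)} = -54 + 9 H^{2}$ ($Y{\left(H \right)} = -54 + 9 H H = -54 + 9 H^{2}$)
$T = 105$
$o = 170$ ($o = - 9 \left(-54 + 9 \left(-2\right)^{2}\right) + 8 = - 9 \left(-54 + 9 \cdot 4\right) + 8 = - 9 \left(-54 + 36\right) + 8 = \left(-9\right) \left(-18\right) + 8 = 162 + 8 = 170$)
$\sqrt{\left(T + o\right)^{2} + \sqrt{-70085 - 243881}} = \sqrt{\left(105 + 170\right)^{2} + \sqrt{-70085 - 243881}} = \sqrt{275^{2} + \sqrt{-313966}} = \sqrt{75625 + i \sqrt{313966}}$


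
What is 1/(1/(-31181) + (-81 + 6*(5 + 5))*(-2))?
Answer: 31181/1309601 ≈ 0.023810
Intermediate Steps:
1/(1/(-31181) + (-81 + 6*(5 + 5))*(-2)) = 1/(-1/31181 + (-81 + 6*10)*(-2)) = 1/(-1/31181 + (-81 + 60)*(-2)) = 1/(-1/31181 - 21*(-2)) = 1/(-1/31181 + 42) = 1/(1309601/31181) = 31181/1309601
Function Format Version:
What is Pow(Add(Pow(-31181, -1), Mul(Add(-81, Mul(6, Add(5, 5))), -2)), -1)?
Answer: Rational(31181, 1309601) ≈ 0.023810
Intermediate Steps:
Pow(Add(Pow(-31181, -1), Mul(Add(-81, Mul(6, Add(5, 5))), -2)), -1) = Pow(Add(Rational(-1, 31181), Mul(Add(-81, Mul(6, 10)), -2)), -1) = Pow(Add(Rational(-1, 31181), Mul(Add(-81, 60), -2)), -1) = Pow(Add(Rational(-1, 31181), Mul(-21, -2)), -1) = Pow(Add(Rational(-1, 31181), 42), -1) = Pow(Rational(1309601, 31181), -1) = Rational(31181, 1309601)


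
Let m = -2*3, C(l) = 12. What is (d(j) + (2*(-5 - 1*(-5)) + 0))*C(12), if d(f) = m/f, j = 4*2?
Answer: -9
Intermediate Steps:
j = 8
m = -6
d(f) = -6/f
(d(j) + (2*(-5 - 1*(-5)) + 0))*C(12) = (-6/8 + (2*(-5 - 1*(-5)) + 0))*12 = (-6*1/8 + (2*(-5 + 5) + 0))*12 = (-3/4 + (2*0 + 0))*12 = (-3/4 + (0 + 0))*12 = (-3/4 + 0)*12 = -3/4*12 = -9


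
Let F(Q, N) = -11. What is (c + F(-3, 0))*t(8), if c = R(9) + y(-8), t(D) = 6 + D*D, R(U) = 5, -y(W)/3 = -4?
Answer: 420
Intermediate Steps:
y(W) = 12 (y(W) = -3*(-4) = 12)
t(D) = 6 + D²
c = 17 (c = 5 + 12 = 17)
(c + F(-3, 0))*t(8) = (17 - 11)*(6 + 8²) = 6*(6 + 64) = 6*70 = 420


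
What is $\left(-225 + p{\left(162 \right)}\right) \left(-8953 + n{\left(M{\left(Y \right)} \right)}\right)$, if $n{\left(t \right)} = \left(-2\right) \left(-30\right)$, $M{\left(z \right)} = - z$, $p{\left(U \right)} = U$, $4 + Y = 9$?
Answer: $560259$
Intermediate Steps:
$Y = 5$ ($Y = -4 + 9 = 5$)
$n{\left(t \right)} = 60$
$\left(-225 + p{\left(162 \right)}\right) \left(-8953 + n{\left(M{\left(Y \right)} \right)}\right) = \left(-225 + 162\right) \left(-8953 + 60\right) = \left(-63\right) \left(-8893\right) = 560259$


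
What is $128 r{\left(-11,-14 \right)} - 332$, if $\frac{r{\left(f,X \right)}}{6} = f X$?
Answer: $117940$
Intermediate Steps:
$r{\left(f,X \right)} = 6 X f$ ($r{\left(f,X \right)} = 6 f X = 6 X f$)
$128 r{\left(-11,-14 \right)} - 332 = 128 \cdot 6 \left(-14\right) \left(-11\right) - 332 = 128 \cdot 924 - 332 = 118272 - 332 = 117940$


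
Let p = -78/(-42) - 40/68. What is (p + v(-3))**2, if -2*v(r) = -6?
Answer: 258064/14161 ≈ 18.224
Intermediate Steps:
v(r) = 3 (v(r) = -1/2*(-6) = 3)
p = 151/119 (p = -78*(-1/42) - 40*1/68 = 13/7 - 10/17 = 151/119 ≈ 1.2689)
(p + v(-3))**2 = (151/119 + 3)**2 = (508/119)**2 = 258064/14161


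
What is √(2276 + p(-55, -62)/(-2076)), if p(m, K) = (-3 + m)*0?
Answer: 2*√569 ≈ 47.707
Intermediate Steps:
p(m, K) = 0
√(2276 + p(-55, -62)/(-2076)) = √(2276 + 0/(-2076)) = √(2276 + 0*(-1/2076)) = √(2276 + 0) = √2276 = 2*√569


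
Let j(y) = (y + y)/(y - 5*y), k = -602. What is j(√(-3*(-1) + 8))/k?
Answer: 1/1204 ≈ 0.00083056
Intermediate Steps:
j(y) = -½ (j(y) = (2*y)/((-4*y)) = (2*y)*(-1/(4*y)) = -½)
j(√(-3*(-1) + 8))/k = -½/(-602) = -½*(-1/602) = 1/1204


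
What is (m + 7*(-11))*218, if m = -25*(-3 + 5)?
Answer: -27686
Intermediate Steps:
m = -50 (m = -25*2 = -50)
(m + 7*(-11))*218 = (-50 + 7*(-11))*218 = (-50 - 77)*218 = -127*218 = -27686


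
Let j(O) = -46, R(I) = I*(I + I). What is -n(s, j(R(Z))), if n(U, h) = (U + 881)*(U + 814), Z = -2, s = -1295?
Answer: -199134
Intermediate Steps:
R(I) = 2*I**2 (R(I) = I*(2*I) = 2*I**2)
n(U, h) = (814 + U)*(881 + U) (n(U, h) = (881 + U)*(814 + U) = (814 + U)*(881 + U))
-n(s, j(R(Z))) = -(717134 + (-1295)**2 + 1695*(-1295)) = -(717134 + 1677025 - 2195025) = -1*199134 = -199134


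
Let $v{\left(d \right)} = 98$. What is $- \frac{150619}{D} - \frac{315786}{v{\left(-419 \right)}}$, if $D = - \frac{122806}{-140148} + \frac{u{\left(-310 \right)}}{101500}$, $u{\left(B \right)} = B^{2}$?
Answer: $- \frac{545400075161397}{6353592791} \approx -85841.0$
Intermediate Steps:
$D = \frac{129665159}{71125110}$ ($D = - \frac{122806}{-140148} + \frac{\left(-310\right)^{2}}{101500} = \left(-122806\right) \left(- \frac{1}{140148}\right) + 96100 \cdot \frac{1}{101500} = \frac{61403}{70074} + \frac{961}{1015} = \frac{129665159}{71125110} \approx 1.8231$)
$- \frac{150619}{D} - \frac{315786}{v{\left(-419 \right)}} = - \frac{150619}{\frac{129665159}{71125110}} - \frac{315786}{98} = \left(-150619\right) \frac{71125110}{129665159} - \frac{157893}{49} = - \frac{10712792943090}{129665159} - \frac{157893}{49} = - \frac{545400075161397}{6353592791}$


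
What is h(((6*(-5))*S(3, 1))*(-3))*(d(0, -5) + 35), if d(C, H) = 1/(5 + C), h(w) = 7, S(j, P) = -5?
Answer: 1232/5 ≈ 246.40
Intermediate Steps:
h(((6*(-5))*S(3, 1))*(-3))*(d(0, -5) + 35) = 7*(1/(5 + 0) + 35) = 7*(1/5 + 35) = 7*(⅕ + 35) = 7*(176/5) = 1232/5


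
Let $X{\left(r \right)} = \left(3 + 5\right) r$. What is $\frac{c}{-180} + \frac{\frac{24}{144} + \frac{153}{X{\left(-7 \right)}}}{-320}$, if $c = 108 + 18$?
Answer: $- \frac{37201}{53760} \approx -0.69198$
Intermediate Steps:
$X{\left(r \right)} = 8 r$
$c = 126$
$\frac{c}{-180} + \frac{\frac{24}{144} + \frac{153}{X{\left(-7 \right)}}}{-320} = \frac{126}{-180} + \frac{\frac{24}{144} + \frac{153}{8 \left(-7\right)}}{-320} = 126 \left(- \frac{1}{180}\right) + \left(24 \cdot \frac{1}{144} + \frac{153}{-56}\right) \left(- \frac{1}{320}\right) = - \frac{7}{10} + \left(\frac{1}{6} + 153 \left(- \frac{1}{56}\right)\right) \left(- \frac{1}{320}\right) = - \frac{7}{10} + \left(\frac{1}{6} - \frac{153}{56}\right) \left(- \frac{1}{320}\right) = - \frac{7}{10} - - \frac{431}{53760} = - \frac{7}{10} + \frac{431}{53760} = - \frac{37201}{53760}$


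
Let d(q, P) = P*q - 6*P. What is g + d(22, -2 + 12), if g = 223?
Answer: 383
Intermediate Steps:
d(q, P) = -6*P + P*q
g + d(22, -2 + 12) = 223 + (-2 + 12)*(-6 + 22) = 223 + 10*16 = 223 + 160 = 383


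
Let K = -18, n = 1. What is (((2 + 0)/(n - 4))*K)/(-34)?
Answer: -6/17 ≈ -0.35294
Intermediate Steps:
(((2 + 0)/(n - 4))*K)/(-34) = (((2 + 0)/(1 - 4))*(-18))/(-34) = ((2/(-3))*(-18))*(-1/34) = ((2*(-⅓))*(-18))*(-1/34) = -⅔*(-18)*(-1/34) = 12*(-1/34) = -6/17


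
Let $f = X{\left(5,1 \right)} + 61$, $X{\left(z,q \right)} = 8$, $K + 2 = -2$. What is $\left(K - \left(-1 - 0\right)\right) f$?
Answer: $-207$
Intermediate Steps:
$K = -4$ ($K = -2 - 2 = -4$)
$f = 69$ ($f = 8 + 61 = 69$)
$\left(K - \left(-1 - 0\right)\right) f = \left(-4 - \left(-1 - 0\right)\right) 69 = \left(-4 - \left(-1 + 0\right)\right) 69 = \left(-4 - -1\right) 69 = \left(-4 + 1\right) 69 = \left(-3\right) 69 = -207$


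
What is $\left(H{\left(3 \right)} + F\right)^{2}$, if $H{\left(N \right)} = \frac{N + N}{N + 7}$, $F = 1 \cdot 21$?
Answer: $\frac{11664}{25} \approx 466.56$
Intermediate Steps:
$F = 21$
$H{\left(N \right)} = \frac{2 N}{7 + N}$
$\left(H{\left(3 \right)} + F\right)^{2} = \left(2 \cdot 3 \frac{1}{7 + 3} + 21\right)^{2} = \left(2 \cdot 3 \cdot \frac{1}{10} + 21\right)^{2} = \left(\frac{3}{5} + 21\right)^{2} = \left(\frac{108}{5}\right)^{2} = \frac{11664}{25}$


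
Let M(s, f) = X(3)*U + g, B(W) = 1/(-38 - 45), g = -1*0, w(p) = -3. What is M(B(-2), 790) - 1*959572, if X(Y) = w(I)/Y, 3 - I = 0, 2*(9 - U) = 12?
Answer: -959575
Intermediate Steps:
U = 3 (U = 9 - ½*12 = 9 - 6 = 3)
I = 3 (I = 3 - 1*0 = 3 + 0 = 3)
g = 0
X(Y) = -3/Y
B(W) = -1/83 (B(W) = 1/(-83) = -1/83)
M(s, f) = -3 (M(s, f) = -3/3*3 + 0 = -3*⅓*3 + 0 = -1*3 + 0 = -3 + 0 = -3)
M(B(-2), 790) - 1*959572 = -3 - 1*959572 = -3 - 959572 = -959575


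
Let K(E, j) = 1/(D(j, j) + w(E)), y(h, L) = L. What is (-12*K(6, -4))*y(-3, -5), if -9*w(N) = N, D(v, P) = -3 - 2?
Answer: -180/17 ≈ -10.588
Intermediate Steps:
D(v, P) = -5
w(N) = -N/9
K(E, j) = 1/(-5 - E/9)
(-12*K(6, -4))*y(-3, -5) = -(-108)/(45 + 6)*(-5) = -(-108)/51*(-5) = -12*(-3/17)*(-5) = (36/17)*(-5) = -180/17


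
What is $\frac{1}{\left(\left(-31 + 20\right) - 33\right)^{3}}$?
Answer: $- \frac{1}{85184} \approx -1.1739 \cdot 10^{-5}$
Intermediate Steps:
$\frac{1}{\left(\left(-31 + 20\right) - 33\right)^{3}} = \frac{1}{\left(-11 - 33\right)^{3}} = \frac{1}{\left(-44\right)^{3}} = \frac{1}{-85184} = - \frac{1}{85184}$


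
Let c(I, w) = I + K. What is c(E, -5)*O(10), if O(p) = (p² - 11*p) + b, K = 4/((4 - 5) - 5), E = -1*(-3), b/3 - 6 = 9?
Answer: 245/3 ≈ 81.667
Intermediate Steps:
b = 45 (b = 18 + 3*9 = 18 + 27 = 45)
E = 3
K = -⅔ (K = 4/(-1 - 5) = 4/(-6) = 4*(-⅙) = -⅔ ≈ -0.66667)
c(I, w) = -⅔ + I (c(I, w) = I - ⅔ = -⅔ + I)
O(p) = 45 + p² - 11*p (O(p) = (p² - 11*p) + 45 = 45 + p² - 11*p)
c(E, -5)*O(10) = (-⅔ + 3)*(45 + 10² - 11*10) = 7*(45 + 100 - 110)/3 = (7/3)*35 = 245/3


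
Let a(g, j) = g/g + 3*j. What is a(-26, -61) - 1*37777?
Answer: -37959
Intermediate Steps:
a(g, j) = 1 + 3*j
a(-26, -61) - 1*37777 = (1 + 3*(-61)) - 1*37777 = (1 - 183) - 37777 = -182 - 37777 = -37959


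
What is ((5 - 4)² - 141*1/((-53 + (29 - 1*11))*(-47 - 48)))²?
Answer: 10137856/11055625 ≈ 0.91699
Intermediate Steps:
((5 - 4)² - 141*1/((-53 + (29 - 1*11))*(-47 - 48)))² = (1² - 141*(-1/(95*(-53 + (29 - 11)))))² = (1 - 141*(-1/(95*(-53 + 18))))² = (1 - 141/((-95*(-35))))² = (1 - 141/3325)² = (3184/3325)² = 10137856/11055625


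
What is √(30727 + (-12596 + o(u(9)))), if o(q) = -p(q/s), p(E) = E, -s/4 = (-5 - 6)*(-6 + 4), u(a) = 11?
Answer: √290098/4 ≈ 134.65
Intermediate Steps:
s = -88 (s = -4*(-5 - 6)*(-6 + 4) = -(-44)*(-2) = -4*22 = -88)
o(q) = q/88 (o(q) = -q/(-88) = -q*(-1)/88 = -(-1)*q/88 = q/88)
√(30727 + (-12596 + o(u(9)))) = √(30727 + (-12596 + (1/88)*11)) = √(30727 + (-12596 + ⅛)) = √(30727 - 100767/8) = √(145049/8) = √290098/4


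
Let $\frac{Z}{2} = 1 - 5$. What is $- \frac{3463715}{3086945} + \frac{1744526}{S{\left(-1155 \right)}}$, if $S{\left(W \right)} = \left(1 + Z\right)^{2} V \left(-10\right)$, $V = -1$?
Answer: $\frac{76907979896}{21608615} \approx 3559.1$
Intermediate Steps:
$Z = -8$ ($Z = 2 \left(1 - 5\right) = 2 \left(-4\right) = -8$)
$S{\left(W \right)} = 490$ ($S{\left(W \right)} = \left(1 - 8\right)^{2} \left(-1\right) \left(-10\right) = \left(-7\right)^{2} \left(-1\right) \left(-10\right) = 49 \left(-1\right) \left(-10\right) = \left(-49\right) \left(-10\right) = 490$)
$- \frac{3463715}{3086945} + \frac{1744526}{S{\left(-1155 \right)}} = - \frac{3463715}{3086945} + \frac{1744526}{490} = \left(-3463715\right) \frac{1}{3086945} + 1744526 \cdot \frac{1}{490} = - \frac{692743}{617389} + \frac{124609}{35} = \frac{76907979896}{21608615}$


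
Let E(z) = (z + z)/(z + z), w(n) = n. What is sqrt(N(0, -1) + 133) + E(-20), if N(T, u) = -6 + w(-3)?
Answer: 1 + 2*sqrt(31) ≈ 12.136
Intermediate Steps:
N(T, u) = -9 (N(T, u) = -6 - 3 = -9)
E(z) = 1 (E(z) = (2*z)/((2*z)) = (2*z)*(1/(2*z)) = 1)
sqrt(N(0, -1) + 133) + E(-20) = sqrt(-9 + 133) + 1 = sqrt(124) + 1 = 2*sqrt(31) + 1 = 1 + 2*sqrt(31)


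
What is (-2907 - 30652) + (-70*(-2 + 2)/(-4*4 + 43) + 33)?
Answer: -33526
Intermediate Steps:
(-2907 - 30652) + (-70*(-2 + 2)/(-4*4 + 43) + 33) = -33559 + (-0/(-16 + 43) + 33) = -33559 + (-0/27 + 33) = -33559 + (-70*0 + 33) = -33559 + (0 + 33) = -33559 + 33 = -33526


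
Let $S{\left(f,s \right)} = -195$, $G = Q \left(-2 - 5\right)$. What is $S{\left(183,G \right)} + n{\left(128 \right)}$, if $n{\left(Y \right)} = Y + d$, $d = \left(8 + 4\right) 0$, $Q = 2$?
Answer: $-67$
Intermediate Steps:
$G = -14$ ($G = 2 \left(-2 - 5\right) = 2 \left(-7\right) = -14$)
$d = 0$ ($d = 12 \cdot 0 = 0$)
$n{\left(Y \right)} = Y$ ($n{\left(Y \right)} = Y + 0 = Y$)
$S{\left(183,G \right)} + n{\left(128 \right)} = -195 + 128 = -67$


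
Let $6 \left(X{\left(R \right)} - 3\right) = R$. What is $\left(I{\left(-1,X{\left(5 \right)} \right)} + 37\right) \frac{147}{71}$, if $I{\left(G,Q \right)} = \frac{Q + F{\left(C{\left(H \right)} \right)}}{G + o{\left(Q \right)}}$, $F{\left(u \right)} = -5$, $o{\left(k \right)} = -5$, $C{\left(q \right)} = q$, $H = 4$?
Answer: $\frac{65611}{852} \approx 77.008$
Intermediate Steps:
$X{\left(R \right)} = 3 + \frac{R}{6}$
$I{\left(G,Q \right)} = \frac{-5 + Q}{-5 + G}$ ($I{\left(G,Q \right)} = \frac{Q - 5}{G - 5} = \frac{-5 + Q}{-5 + G}$)
$\left(I{\left(-1,X{\left(5 \right)} \right)} + 37\right) \frac{147}{71} = \left(\frac{-5 + \left(3 + \frac{1}{6} \cdot 5\right)}{-5 - 1} + 37\right) \frac{147}{71} = \left(\frac{-5 + \left(3 + \frac{5}{6}\right)}{-6} + 37\right) 147 \cdot \frac{1}{71} = \left(- \frac{-5 + \frac{23}{6}}{6} + 37\right) \frac{147}{71} = \left(\left(- \frac{1}{6}\right) \left(- \frac{7}{6}\right) + 37\right) \frac{147}{71} = \left(\frac{7}{36} + 37\right) \frac{147}{71} = \frac{1339}{36} \cdot \frac{147}{71} = \frac{65611}{852}$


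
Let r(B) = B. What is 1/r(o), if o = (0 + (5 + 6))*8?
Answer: 1/88 ≈ 0.011364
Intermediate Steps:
o = 88 (o = (0 + 11)*8 = 11*8 = 88)
1/r(o) = 1/88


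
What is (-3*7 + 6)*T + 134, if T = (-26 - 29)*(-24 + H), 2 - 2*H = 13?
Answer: -48407/2 ≈ -24204.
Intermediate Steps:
H = -11/2 (H = 1 - 1/2*13 = 1 - 13/2 = -11/2 ≈ -5.5000)
T = 3245/2 (T = (-26 - 29)*(-24 - 11/2) = -55*(-59/2) = 3245/2 ≈ 1622.5)
(-3*7 + 6)*T + 134 = (-3*7 + 6)*(3245/2) + 134 = (-21 + 6)*(3245/2) + 134 = -15*3245/2 + 134 = -48675/2 + 134 = -48407/2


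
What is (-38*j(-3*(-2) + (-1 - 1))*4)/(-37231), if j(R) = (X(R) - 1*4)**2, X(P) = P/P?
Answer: 1368/37231 ≈ 0.036744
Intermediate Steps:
X(P) = 1
j(R) = 9 (j(R) = (1 - 1*4)**2 = (1 - 4)**2 = (-3)**2 = 9)
(-38*j(-3*(-2) + (-1 - 1))*4)/(-37231) = (-38*9*4)/(-37231) = -342*4*(-1/37231) = -1368*(-1/37231) = 1368/37231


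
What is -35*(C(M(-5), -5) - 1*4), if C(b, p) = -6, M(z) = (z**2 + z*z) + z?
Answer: 350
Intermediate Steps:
M(z) = z + 2*z**2 (M(z) = (z**2 + z**2) + z = 2*z**2 + z = z + 2*z**2)
-35*(C(M(-5), -5) - 1*4) = -35*(-6 - 1*4) = -35*(-6 - 4) = -35*(-10) = 350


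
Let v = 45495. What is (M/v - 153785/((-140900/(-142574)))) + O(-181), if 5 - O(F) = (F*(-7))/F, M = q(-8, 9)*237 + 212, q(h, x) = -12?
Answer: -19948702140697/128204910 ≈ -1.5560e+5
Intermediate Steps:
M = -2632 (M = -12*237 + 212 = -2844 + 212 = -2632)
O(F) = 12 (O(F) = 5 - F*(-7)/F = 5 - (-7*F)/F = 5 - 1*(-7) = 5 + 7 = 12)
(M/v - 153785/((-140900/(-142574)))) + O(-181) = (-2632/45495 - 153785/((-140900/(-142574)))) + 12 = (-2632*1/45495 - 153785/((-140900*(-1/142574)))) + 12 = (-2632/45495 - 153785/70450/71287) + 12 = (-2632/45495 - 153785*71287/70450) + 12 = (-2632/45495 - 2192574259/14090) + 12 = -19950240599617/128204910 + 12 = -19948702140697/128204910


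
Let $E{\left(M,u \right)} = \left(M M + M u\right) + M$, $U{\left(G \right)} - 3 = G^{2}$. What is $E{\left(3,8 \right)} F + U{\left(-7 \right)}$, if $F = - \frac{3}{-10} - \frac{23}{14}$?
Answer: $\frac{128}{35} \approx 3.6571$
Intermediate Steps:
$F = - \frac{47}{35}$ ($F = \left(-3\right) \left(- \frac{1}{10}\right) - \frac{23}{14} = \frac{3}{10} - \frac{23}{14} = - \frac{47}{35} \approx -1.3429$)
$U{\left(G \right)} = 3 + G^{2}$
$E{\left(M,u \right)} = M + M^{2} + M u$ ($E{\left(M,u \right)} = \left(M^{2} + M u\right) + M = M + M^{2} + M u$)
$E{\left(3,8 \right)} F + U{\left(-7 \right)} = 3 \left(1 + 3 + 8\right) \left(- \frac{47}{35}\right) + \left(3 + \left(-7\right)^{2}\right) = 3 \cdot 12 \left(- \frac{47}{35}\right) + \left(3 + 49\right) = 36 \left(- \frac{47}{35}\right) + 52 = - \frac{1692}{35} + 52 = \frac{128}{35}$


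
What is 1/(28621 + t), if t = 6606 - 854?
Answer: 1/34373 ≈ 2.9093e-5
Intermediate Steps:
t = 5752
1/(28621 + t) = 1/(28621 + 5752) = 1/34373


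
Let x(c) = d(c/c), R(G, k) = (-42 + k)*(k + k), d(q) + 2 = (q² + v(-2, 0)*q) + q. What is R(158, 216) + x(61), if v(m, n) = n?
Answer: 75168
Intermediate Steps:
d(q) = -2 + q + q² (d(q) = -2 + ((q² + 0*q) + q) = -2 + ((q² + 0) + q) = -2 + (q² + q) = -2 + (q + q²) = -2 + q + q²)
R(G, k) = 2*k*(-42 + k) (R(G, k) = (-42 + k)*(2*k) = 2*k*(-42 + k))
x(c) = 0 (x(c) = -2 + c/c + (c/c)² = -2 + 1 + 1² = -2 + 1 + 1 = 0)
R(158, 216) + x(61) = 2*216*(-42 + 216) + 0 = 2*216*174 + 0 = 75168 + 0 = 75168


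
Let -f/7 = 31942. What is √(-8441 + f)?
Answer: I*√232035 ≈ 481.7*I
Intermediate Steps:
f = -223594 (f = -7*31942 = -223594)
√(-8441 + f) = √(-8441 - 223594) = √(-232035) = I*√232035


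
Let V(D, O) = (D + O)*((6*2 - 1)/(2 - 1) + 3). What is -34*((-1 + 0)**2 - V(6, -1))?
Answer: 2346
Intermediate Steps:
V(D, O) = 14*D + 14*O (V(D, O) = (D + O)*((12 - 1)/1 + 3) = (D + O)*(11*1 + 3) = (D + O)*(11 + 3) = (D + O)*14 = 14*D + 14*O)
-34*((-1 + 0)**2 - V(6, -1)) = -34*((-1 + 0)**2 - (14*6 + 14*(-1))) = -34*((-1)**2 - (84 - 14)) = -34*(1 - 1*70) = -34*(1 - 70) = -34*(-69) = 2346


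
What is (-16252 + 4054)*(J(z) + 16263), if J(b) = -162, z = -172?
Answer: -196399998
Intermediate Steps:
(-16252 + 4054)*(J(z) + 16263) = (-16252 + 4054)*(-162 + 16263) = -12198*16101 = -196399998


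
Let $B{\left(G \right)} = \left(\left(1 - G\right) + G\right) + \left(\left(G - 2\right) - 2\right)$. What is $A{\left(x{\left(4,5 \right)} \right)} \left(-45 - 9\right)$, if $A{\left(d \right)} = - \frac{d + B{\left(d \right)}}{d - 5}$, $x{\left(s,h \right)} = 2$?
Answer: $-18$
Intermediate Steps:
$B{\left(G \right)} = -3 + G$ ($B{\left(G \right)} = 1 + \left(\left(-2 + G\right) - 2\right) = 1 + \left(-4 + G\right) = -3 + G$)
$A{\left(d \right)} = - \frac{-3 + 2 d}{-5 + d}$ ($A{\left(d \right)} = - \frac{d + \left(-3 + d\right)}{d - 5} = - \frac{-3 + 2 d}{-5 + d}$)
$A{\left(x{\left(4,5 \right)} \right)} \left(-45 - 9\right) = \frac{3 - 4}{-5 + 2} \left(-45 - 9\right) = \frac{3 - 4}{-3} \left(-54\right) = \left(- \frac{1}{3}\right) \left(-1\right) \left(-54\right) = \frac{1}{3} \left(-54\right) = -18$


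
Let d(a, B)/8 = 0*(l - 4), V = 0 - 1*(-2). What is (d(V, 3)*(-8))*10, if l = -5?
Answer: 0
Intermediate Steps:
V = 2 (V = 0 + 2 = 2)
d(a, B) = 0 (d(a, B) = 8*(0*(-5 - 4)) = 8*(0*(-9)) = 8*0 = 0)
(d(V, 3)*(-8))*10 = (0*(-8))*10 = 0*10 = 0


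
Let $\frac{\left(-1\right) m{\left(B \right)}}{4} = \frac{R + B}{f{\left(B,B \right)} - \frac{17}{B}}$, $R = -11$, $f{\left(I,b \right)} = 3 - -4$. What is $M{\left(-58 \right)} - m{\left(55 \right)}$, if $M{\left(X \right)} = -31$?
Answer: $- \frac{108}{23} \approx -4.6956$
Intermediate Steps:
$f{\left(I,b \right)} = 7$ ($f{\left(I,b \right)} = 3 + 4 = 7$)
$m{\left(B \right)} = - \frac{4 \left(-11 + B\right)}{7 - \frac{17}{B}}$ ($m{\left(B \right)} = - 4 \frac{-11 + B}{7 - \frac{17}{B}} = - \frac{4 \left(-11 + B\right)}{7 - \frac{17}{B}}$)
$M{\left(-58 \right)} - m{\left(55 \right)} = -31 - 4 \cdot 55 \frac{1}{-17 + 7 \cdot 55} \left(11 - 55\right) = -31 - 4 \cdot 55 \frac{1}{-17 + 385} \left(11 - 55\right) = -31 - 4 \cdot 55 \cdot \frac{1}{368} \left(-44\right) = -31 - - \frac{605}{23} = -31 + \frac{605}{23} = - \frac{108}{23}$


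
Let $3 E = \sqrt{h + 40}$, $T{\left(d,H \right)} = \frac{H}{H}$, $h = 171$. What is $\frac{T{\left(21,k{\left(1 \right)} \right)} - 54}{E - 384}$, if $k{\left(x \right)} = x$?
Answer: $\frac{183168}{1326893} + \frac{159 \sqrt{211}}{1326893} \approx 0.13978$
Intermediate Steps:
$T{\left(d,H \right)} = 1$
$E = \frac{\sqrt{211}}{3}$ ($E = \frac{\sqrt{171 + 40}}{3} = \frac{\sqrt{211}}{3} \approx 4.8419$)
$\frac{T{\left(21,k{\left(1 \right)} \right)} - 54}{E - 384} = \frac{1 - 54}{\frac{\sqrt{211}}{3} - 384} = - \frac{53}{-384 + \frac{\sqrt{211}}{3}}$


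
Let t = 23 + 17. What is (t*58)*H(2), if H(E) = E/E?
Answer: 2320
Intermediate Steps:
H(E) = 1
t = 40
(t*58)*H(2) = (40*58)*1 = 2320*1 = 2320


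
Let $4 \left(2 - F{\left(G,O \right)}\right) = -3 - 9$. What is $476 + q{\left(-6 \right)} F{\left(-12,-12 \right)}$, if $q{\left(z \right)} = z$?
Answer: $446$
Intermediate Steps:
$F{\left(G,O \right)} = 5$ ($F{\left(G,O \right)} = 2 - \frac{-3 - 9}{4} = 2 - -3 = 2 + 3 = 5$)
$476 + q{\left(-6 \right)} F{\left(-12,-12 \right)} = 476 - 30 = 446$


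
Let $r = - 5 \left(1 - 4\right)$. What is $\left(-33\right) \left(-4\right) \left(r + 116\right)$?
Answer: $17292$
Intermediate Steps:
$r = 15$ ($r = \left(-5\right) \left(-3\right) = 15$)
$\left(-33\right) \left(-4\right) \left(r + 116\right) = \left(-33\right) \left(-4\right) \left(15 + 116\right) = 132 \cdot 131 = 17292$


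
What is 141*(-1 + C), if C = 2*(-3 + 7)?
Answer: 987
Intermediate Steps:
C = 8 (C = 2*4 = 8)
141*(-1 + C) = 141*(-1 + 8) = 141*7 = 987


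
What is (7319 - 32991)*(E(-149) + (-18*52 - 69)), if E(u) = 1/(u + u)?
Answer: 3844266476/149 ≈ 2.5800e+7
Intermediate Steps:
E(u) = 1/(2*u)
(7319 - 32991)*(E(-149) + (-18*52 - 69)) = (7319 - 32991)*((½)/(-149) + (-18*52 - 69)) = -25672*((½)*(-1/149) + (-936 - 69)) = -25672*(-1/298 - 1005) = -25672*(-299491/298) = 3844266476/149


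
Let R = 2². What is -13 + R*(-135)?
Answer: -553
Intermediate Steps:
R = 4
-13 + R*(-135) = -13 + 4*(-135) = -13 - 540 = -553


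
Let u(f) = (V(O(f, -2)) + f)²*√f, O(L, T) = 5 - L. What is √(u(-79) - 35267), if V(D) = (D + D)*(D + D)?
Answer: √(-35267 + 792141025*I*√79) ≈ 59332.0 + 59333.0*I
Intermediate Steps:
V(D) = 4*D² (V(D) = (2*D)*(2*D) = 4*D²)
u(f) = √f*(f + 4*(5 - f)²)² (u(f) = (4*(5 - f)² + f)²*√f = (f + 4*(5 - f)²)²*√f = √f*(f + 4*(5 - f)²)²)
√(u(-79) - 35267) = √(√(-79)*(-79 + 4*(-5 - 79)²)² - 35267) = √((I*√79)*(-79 + 4*(-84)²)² - 35267) = √((I*√79)*(-79 + 4*7056)² - 35267) = √((I*√79)*(-79 + 28224)² - 35267) = √((I*√79)*28145² - 35267) = √((I*√79)*792141025 - 35267) = √(792141025*I*√79 - 35267) = √(-35267 + 792141025*I*√79)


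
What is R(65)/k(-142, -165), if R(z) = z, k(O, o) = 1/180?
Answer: 11700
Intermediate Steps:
k(O, o) = 1/180
R(65)/k(-142, -165) = 65/(1/180) = 65*180 = 11700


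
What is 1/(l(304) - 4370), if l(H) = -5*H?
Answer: -1/5890 ≈ -0.00016978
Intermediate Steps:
1/(l(304) - 4370) = 1/(-5*304 - 4370) = 1/(-1520 - 4370) = 1/(-5890) = -1/5890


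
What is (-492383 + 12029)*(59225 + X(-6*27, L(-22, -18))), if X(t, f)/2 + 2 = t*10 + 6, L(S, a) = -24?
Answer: -26896461522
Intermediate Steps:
X(t, f) = 8 + 20*t (X(t, f) = -4 + 2*(t*10 + 6) = -4 + 2*(10*t + 6) = -4 + 2*(6 + 10*t) = -4 + (12 + 20*t) = 8 + 20*t)
(-492383 + 12029)*(59225 + X(-6*27, L(-22, -18))) = (-492383 + 12029)*(59225 + (8 + 20*(-6*27))) = -480354*(59225 + (8 + 20*(-162))) = -480354*(59225 + (8 - 3240)) = -480354*(59225 - 3232) = -480354*55993 = -26896461522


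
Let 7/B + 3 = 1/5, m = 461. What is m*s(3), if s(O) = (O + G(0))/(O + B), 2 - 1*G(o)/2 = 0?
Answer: 6454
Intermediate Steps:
G(o) = 4 (G(o) = 4 - 2*0 = 4 + 0 = 4)
B = -5/2 (B = 7/(-3 + 1/5) = 7/(-14/5) = 7*(-5/14) = -5/2 ≈ -2.5000)
s(O) = (4 + O)/(-5/2 + O) (s(O) = (O + 4)/(O - 5/2) = (4 + O)/(-5/2 + O))
m*s(3) = 461*(2*(4 + 3)/(-5 + 2*3)) = 461*(2*7/(-5 + 6)) = 461*(2*7/1) = 461*(2*1*7) = 461*14 = 6454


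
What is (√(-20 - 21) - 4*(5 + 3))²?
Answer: (32 - I*√41)² ≈ 983.0 - 409.8*I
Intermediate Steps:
(√(-20 - 21) - 4*(5 + 3))² = (√(-41) - 4*8)² = (I*√41 - 32)² = (-32 + I*√41)²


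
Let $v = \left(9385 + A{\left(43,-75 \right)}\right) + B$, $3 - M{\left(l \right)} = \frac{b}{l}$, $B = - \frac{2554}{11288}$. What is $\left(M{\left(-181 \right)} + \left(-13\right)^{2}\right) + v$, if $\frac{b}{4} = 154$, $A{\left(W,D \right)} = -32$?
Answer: $\frac{9733642667}{1021564} \approx 9528.2$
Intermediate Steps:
$b = 616$ ($b = 4 \cdot 154 = 616$)
$B = - \frac{1277}{5644}$ ($B = \left(-2554\right) \frac{1}{11288} = - \frac{1277}{5644} \approx -0.22626$)
$M{\left(l \right)} = 3 - \frac{616}{l}$
$v = \frac{52787055}{5644}$ ($v = \left(9385 - 32\right) - \frac{1277}{5644} = 9353 - \frac{1277}{5644} = \frac{52787055}{5644} \approx 9352.8$)
$\left(M{\left(-181 \right)} + \left(-13\right)^{2}\right) + v = \left(\left(3 - \frac{616}{-181}\right) + \left(-13\right)^{2}\right) + \frac{52787055}{5644} = \left(\left(3 - - \frac{616}{181}\right) + 169\right) + \frac{52787055}{5644} = \left(\left(3 + \frac{616}{181}\right) + 169\right) + \frac{52787055}{5644} = \left(\frac{1159}{181} + 169\right) + \frac{52787055}{5644} = \frac{31748}{181} + \frac{52787055}{5644} = \frac{9733642667}{1021564}$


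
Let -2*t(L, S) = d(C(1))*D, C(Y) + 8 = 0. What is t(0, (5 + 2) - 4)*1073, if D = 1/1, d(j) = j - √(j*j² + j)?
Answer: 4292 + 1073*I*√130 ≈ 4292.0 + 12234.0*I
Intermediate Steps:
C(Y) = -8 (C(Y) = -8 + 0 = -8)
d(j) = j - √(j + j³) (d(j) = j - √(j³ + j) = j - √(j + j³))
D = 1
t(L, S) = 4 + I*√130 (t(L, S) = -(-8 - √(-8 + (-8)³))/2 = -(-8 - √(-8 - 512))/2 = -(-8 - √(-520))/2 = -(-8 - 2*I*√130)/2 = 4 + I*√130)
t(0, (5 + 2) - 4)*1073 = (4 + I*√130)*1073 = 4292 + 1073*I*√130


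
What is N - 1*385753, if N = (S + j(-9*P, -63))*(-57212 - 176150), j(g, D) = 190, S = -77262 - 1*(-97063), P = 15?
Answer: -4665525495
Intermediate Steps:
S = 19801 (S = -77262 + 97063 = 19801)
N = -4665139742 (N = (19801 + 190)*(-57212 - 176150) = 19991*(-233362) = -4665139742)
N - 1*385753 = -4665139742 - 1*385753 = -4665139742 - 385753 = -4665525495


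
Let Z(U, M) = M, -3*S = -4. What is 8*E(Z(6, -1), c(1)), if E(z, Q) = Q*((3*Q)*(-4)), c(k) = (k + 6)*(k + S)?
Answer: -76832/3 ≈ -25611.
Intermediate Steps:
S = 4/3 (S = -⅓*(-4) = 4/3 ≈ 1.3333)
c(k) = (6 + k)*(4/3 + k) (c(k) = (k + 6)*(k + 4/3) = (6 + k)*(4/3 + k))
E(z, Q) = -12*Q² (E(z, Q) = Q*(-12*Q) = -12*Q²)
8*E(Z(6, -1), c(1)) = 8*(-12*(8 + 1² + (22/3)*1)²) = 8*(-12*(8 + 1 + 22/3)²) = 8*(-12*(49/3)²) = 8*(-12*2401/9) = 8*(-9604/3) = -76832/3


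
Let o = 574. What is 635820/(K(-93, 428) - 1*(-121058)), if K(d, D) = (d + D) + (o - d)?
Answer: 31791/6103 ≈ 5.2091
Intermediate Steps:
K(d, D) = 574 + D (K(d, D) = (d + D) + (574 - d) = (D + d) + (574 - d) = 574 + D)
635820/(K(-93, 428) - 1*(-121058)) = 635820/((574 + 428) - 1*(-121058)) = 635820/(1002 + 121058) = 635820/122060 = 635820*(1/122060) = 31791/6103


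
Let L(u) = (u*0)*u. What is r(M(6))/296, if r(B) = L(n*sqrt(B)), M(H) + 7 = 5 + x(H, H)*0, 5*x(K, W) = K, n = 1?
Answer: 0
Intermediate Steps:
x(K, W) = K/5
L(u) = 0 (L(u) = 0*u = 0)
M(H) = -2 (M(H) = -7 + (5 + (H/5)*0) = -7 + (5 + 0) = -7 + 5 = -2)
r(B) = 0
r(M(6))/296 = 0/296 = 0*(1/296) = 0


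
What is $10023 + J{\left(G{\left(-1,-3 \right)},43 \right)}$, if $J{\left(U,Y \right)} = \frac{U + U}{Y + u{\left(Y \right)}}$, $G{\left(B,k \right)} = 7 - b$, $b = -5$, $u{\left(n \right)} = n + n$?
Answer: $\frac{430997}{43} \approx 10023.0$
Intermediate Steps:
$u{\left(n \right)} = 2 n$
$G{\left(B,k \right)} = 12$ ($G{\left(B,k \right)} = 7 - -5 = 7 + 5 = 12$)
$J{\left(U,Y \right)} = \frac{2 U}{3 Y}$ ($J{\left(U,Y \right)} = \frac{U + U}{Y + 2 Y} = \frac{2 U}{3 Y}$)
$10023 + J{\left(G{\left(-1,-3 \right)},43 \right)} = 10023 + \frac{2}{3} \cdot 12 \cdot \frac{1}{43} = 10023 + \frac{8}{43} = \frac{430997}{43}$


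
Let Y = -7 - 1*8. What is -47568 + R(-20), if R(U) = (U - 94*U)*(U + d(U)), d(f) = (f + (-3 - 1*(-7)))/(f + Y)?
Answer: -587424/7 ≈ -83918.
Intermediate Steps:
Y = -15 (Y = -7 - 8 = -15)
d(f) = (4 + f)/(-15 + f) (d(f) = (f + (-3 - 1*(-7)))/(f - 15) = (f + (-3 + 7))/(-15 + f) = (f + 4)/(-15 + f) = (4 + f)/(-15 + f))
R(U) = -93*U*(U + (4 + U)/(-15 + U)) (R(U) = (U - 94*U)*(U + (4 + U)/(-15 + U)) = (-93*U)*(U + (4 + U)/(-15 + U)) = -93*U*(U + (4 + U)/(-15 + U)))
-47568 + R(-20) = -47568 + 93*(-20)*(-4 - 1*(-20)**2 + 14*(-20))/(-15 - 20) = -47568 + 93*(-20)*(-4 - 1*400 - 280)/(-35) = -47568 + 93*(-20)*(-1/35)*(-4 - 400 - 280) = -47568 + 93*(-20)*(-1/35)*(-684) = -47568 - 254448/7 = -587424/7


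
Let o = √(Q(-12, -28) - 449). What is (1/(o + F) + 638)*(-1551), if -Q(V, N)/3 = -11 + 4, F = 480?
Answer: 1551*(-1276*√107 + 306241*I)/(2*(√107 - 240*I)) ≈ -9.8954e+5 + 0.13901*I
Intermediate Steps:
Q(V, N) = 21 (Q(V, N) = -3*(-11 + 4) = -3*(-7) = 21)
o = 2*I*√107 (o = √(21 - 449) = √(-428) = 2*I*√107 ≈ 20.688*I)
(1/(o + F) + 638)*(-1551) = (1/(2*I*√107 + 480) + 638)*(-1551) = (1/(480 + 2*I*√107) + 638)*(-1551) = (638 + 1/(480 + 2*I*√107))*(-1551) = -989538 - 1551/(480 + 2*I*√107)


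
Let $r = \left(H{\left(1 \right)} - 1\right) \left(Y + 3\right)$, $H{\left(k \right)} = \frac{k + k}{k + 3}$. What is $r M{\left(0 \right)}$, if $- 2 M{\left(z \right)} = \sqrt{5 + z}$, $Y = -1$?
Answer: $\frac{\sqrt{5}}{2} \approx 1.118$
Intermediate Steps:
$H{\left(k \right)} = \frac{2 k}{3 + k}$
$M{\left(z \right)} = - \frac{\sqrt{5 + z}}{2}$
$r = -1$ ($r = \left(2 \cdot 1 \frac{1}{3 + 1} - 1\right) \left(-1 + 3\right) = \left(2 \cdot 1 \cdot \frac{1}{4} - 1\right) 2 = \left(\frac{1}{2} - 1\right) 2 = \left(- \frac{1}{2}\right) 2 = -1$)
$r M{\left(0 \right)} = - \frac{\left(-1\right) \sqrt{5 + 0}}{2} = - \frac{\left(-1\right) \sqrt{5}}{2} = \frac{\sqrt{5}}{2}$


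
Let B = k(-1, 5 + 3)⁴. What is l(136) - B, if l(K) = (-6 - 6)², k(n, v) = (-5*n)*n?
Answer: -481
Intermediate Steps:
k(n, v) = -5*n²
l(K) = 144 (l(K) = (-12)² = 144)
B = 625 (B = (-5*(-1)²)⁴ = (-5*1)⁴ = (-5)⁴ = 625)
l(136) - B = 144 - 1*625 = 144 - 625 = -481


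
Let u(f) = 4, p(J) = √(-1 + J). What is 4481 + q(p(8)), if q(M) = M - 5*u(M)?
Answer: 4461 + √7 ≈ 4463.6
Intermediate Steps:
q(M) = -20 + M (q(M) = M - 5*4 = M - 20 = -20 + M)
4481 + q(p(8)) = 4481 + (-20 + √(-1 + 8)) = 4481 + (-20 + √7) = 4461 + √7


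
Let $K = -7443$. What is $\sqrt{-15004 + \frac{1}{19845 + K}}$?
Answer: $\frac{7 i \sqrt{5233014254}}{4134} \approx 122.49 i$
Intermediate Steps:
$\sqrt{-15004 + \frac{1}{19845 + K}} = \sqrt{-15004 + \frac{1}{19845 - 7443}} = \sqrt{-15004 + \frac{1}{12402}} = \sqrt{- \frac{186079607}{12402}} = \frac{7 i \sqrt{5233014254}}{4134}$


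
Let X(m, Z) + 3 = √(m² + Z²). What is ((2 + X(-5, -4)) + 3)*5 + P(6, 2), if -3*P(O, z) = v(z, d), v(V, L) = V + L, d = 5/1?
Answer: 23/3 + 5*√41 ≈ 39.682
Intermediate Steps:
d = 5 (d = 5*1 = 5)
v(V, L) = L + V
P(O, z) = -5/3 - z/3 (P(O, z) = -(5 + z)/3 = -5/3 - z/3)
X(m, Z) = -3 + √(Z² + m²) (X(m, Z) = -3 + √(m² + Z²) = -3 + √(Z² + m²))
((2 + X(-5, -4)) + 3)*5 + P(6, 2) = ((2 + (-3 + √((-4)² + (-5)²))) + 3)*5 + (-5/3 - ⅓*2) = ((2 + (-3 + √(16 + 25))) + 3)*5 + (-5/3 - ⅔) = ((2 + (-3 + √41)) + 3)*5 - 7/3 = ((-1 + √41) + 3)*5 - 7/3 = (2 + √41)*5 - 7/3 = (10 + 5*√41) - 7/3 = 23/3 + 5*√41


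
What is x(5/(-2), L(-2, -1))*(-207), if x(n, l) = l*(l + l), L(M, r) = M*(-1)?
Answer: -1656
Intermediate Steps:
L(M, r) = -M
x(n, l) = 2*l² (x(n, l) = l*(2*l) = 2*l²)
x(5/(-2), L(-2, -1))*(-207) = (2*(-1*(-2))²)*(-207) = (2*2²)*(-207) = (2*4)*(-207) = 8*(-207) = -1656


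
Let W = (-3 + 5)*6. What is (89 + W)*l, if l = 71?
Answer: 7171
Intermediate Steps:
W = 12 (W = 2*6 = 12)
(89 + W)*l = (89 + 12)*71 = 101*71 = 7171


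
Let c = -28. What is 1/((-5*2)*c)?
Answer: 1/280 ≈ 0.0035714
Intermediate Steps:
1/((-5*2)*c) = 1/(-5*2*(-28)) = 1/(-10*(-28)) = 1/280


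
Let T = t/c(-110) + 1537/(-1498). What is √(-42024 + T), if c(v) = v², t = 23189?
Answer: I*√285257578676861/82390 ≈ 205.0*I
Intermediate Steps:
T = 8069711/9062900 (T = 23189/((-110)²) + 1537/(-1498) = 23189/12100 + 1537*(-1/1498) = 23189*(1/12100) - 1537/1498 = 23189/12100 - 1537/1498 = 8069711/9062900 ≈ 0.89041)
√(-42024 + T) = √(-42024 + 8069711/9062900) = √(-380851239889/9062900) = I*√285257578676861/82390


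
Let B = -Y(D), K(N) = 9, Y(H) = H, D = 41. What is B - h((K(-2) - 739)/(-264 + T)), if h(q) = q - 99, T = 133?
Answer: 6868/131 ≈ 52.427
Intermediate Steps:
h(q) = -99 + q
B = -41 (B = -1*41 = -41)
B - h((K(-2) - 739)/(-264 + T)) = -41 - (-99 + (9 - 739)/(-264 + 133)) = -41 - (-99 - 730/(-131)) = -41 - (-99 - 730*(-1/131)) = -41 - (-99 + 730/131) = -41 - 1*(-12239/131) = -41 + 12239/131 = 6868/131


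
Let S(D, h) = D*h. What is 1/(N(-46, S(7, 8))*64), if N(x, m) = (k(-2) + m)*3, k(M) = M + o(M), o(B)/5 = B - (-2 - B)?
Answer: 1/8448 ≈ 0.00011837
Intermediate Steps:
o(B) = 10 + 10*B (o(B) = 5*(B - (-2 - B)) = 5*(B + (2 + B)) = 5*(2 + 2*B) = 10 + 10*B)
k(M) = 10 + 11*M (k(M) = M + (10 + 10*M) = 10 + 11*M)
N(x, m) = -36 + 3*m (N(x, m) = ((10 + 11*(-2)) + m)*3 = ((10 - 22) + m)*3 = (-12 + m)*3 = -36 + 3*m)
1/(N(-46, S(7, 8))*64) = 1/((-36 + 3*(7*8))*64) = 1/((-36 + 3*56)*64) = 1/((-36 + 168)*64) = 1/(132*64) = 1/8448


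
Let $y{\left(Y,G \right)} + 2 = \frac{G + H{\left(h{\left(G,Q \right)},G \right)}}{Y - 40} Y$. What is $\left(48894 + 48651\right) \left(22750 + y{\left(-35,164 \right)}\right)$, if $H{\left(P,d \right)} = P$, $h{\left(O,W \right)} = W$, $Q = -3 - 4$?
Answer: $2226100457$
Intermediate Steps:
$Q = -7$ ($Q = -3 - 4 = -7$)
$y{\left(Y,G \right)} = -2 + \frac{Y \left(-7 + G\right)}{-40 + Y}$ ($y{\left(Y,G \right)} = -2 + \frac{G - 7}{Y - 40} Y = -2 + \frac{-7 + G}{-40 + Y} Y = -2 + \frac{Y \left(-7 + G\right)}{-40 + Y}$)
$\left(48894 + 48651\right) \left(22750 + y{\left(-35,164 \right)}\right) = \left(48894 + 48651\right) \left(22750 + \frac{80 - -315 + 164 \left(-35\right)}{-40 - 35}\right) = 97545 \left(22750 + \frac{80 + 315 - 5740}{-75}\right) = 97545 \left(22750 - - \frac{1069}{15}\right) = 97545 \left(22750 + \frac{1069}{15}\right) = 97545 \cdot \frac{342319}{15} = 2226100457$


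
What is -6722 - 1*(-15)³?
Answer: -3347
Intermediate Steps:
-6722 - 1*(-15)³ = -6722 - 1*(-3375) = -6722 + 3375 = -3347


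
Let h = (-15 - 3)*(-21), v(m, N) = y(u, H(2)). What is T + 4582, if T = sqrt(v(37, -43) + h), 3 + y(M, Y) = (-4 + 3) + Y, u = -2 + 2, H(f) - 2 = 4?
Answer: 4582 + 2*sqrt(95) ≈ 4601.5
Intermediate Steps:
H(f) = 6 (H(f) = 2 + 4 = 6)
u = 0
y(M, Y) = -4 + Y (y(M, Y) = -3 + ((-4 + 3) + Y) = -3 + (-1 + Y) = -4 + Y)
v(m, N) = 2 (v(m, N) = -4 + 6 = 2)
h = 378 (h = -18*(-21) = 378)
T = 2*sqrt(95) (T = sqrt(2 + 378) = sqrt(380) = 2*sqrt(95) ≈ 19.494)
T + 4582 = 2*sqrt(95) + 4582 = 4582 + 2*sqrt(95)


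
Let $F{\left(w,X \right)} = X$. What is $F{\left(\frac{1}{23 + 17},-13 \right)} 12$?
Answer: $-156$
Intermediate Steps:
$F{\left(\frac{1}{23 + 17},-13 \right)} 12 = \left(-13\right) 12 = -156$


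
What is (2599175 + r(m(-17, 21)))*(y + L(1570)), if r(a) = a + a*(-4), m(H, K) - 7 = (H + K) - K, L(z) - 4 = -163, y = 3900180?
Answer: 10136954083305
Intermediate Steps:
L(z) = -159 (L(z) = 4 - 163 = -159)
m(H, K) = 7 + H (m(H, K) = 7 + ((H + K) - K) = 7 + H)
r(a) = -3*a (r(a) = a - 4*a = -3*a)
(2599175 + r(m(-17, 21)))*(y + L(1570)) = (2599175 - 3*(7 - 17))*(3900180 - 159) = (2599175 - 3*(-10))*3900021 = (2599175 + 30)*3900021 = 2599205*3900021 = 10136954083305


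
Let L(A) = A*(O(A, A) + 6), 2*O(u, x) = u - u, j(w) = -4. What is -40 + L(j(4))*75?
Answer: -1840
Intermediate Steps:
O(u, x) = 0 (O(u, x) = (u - u)/2 = (½)*0 = 0)
L(A) = 6*A (L(A) = A*(0 + 6) = A*6 = 6*A)
-40 + L(j(4))*75 = -40 + (6*(-4))*75 = -40 - 24*75 = -40 - 1800 = -1840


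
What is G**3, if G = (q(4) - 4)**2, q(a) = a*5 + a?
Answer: 64000000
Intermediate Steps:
q(a) = 6*a (q(a) = 5*a + a = 6*a)
G = 400 (G = (6*4 - 4)**2 = (24 - 4)**2 = 20**2 = 400)
G**3 = 400**3 = 64000000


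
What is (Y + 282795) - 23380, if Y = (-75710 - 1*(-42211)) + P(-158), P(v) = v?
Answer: 225758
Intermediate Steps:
Y = -33657 (Y = (-75710 - 1*(-42211)) - 158 = (-75710 + 42211) - 158 = -33499 - 158 = -33657)
(Y + 282795) - 23380 = (-33657 + 282795) - 23380 = 249138 - 23380 = 225758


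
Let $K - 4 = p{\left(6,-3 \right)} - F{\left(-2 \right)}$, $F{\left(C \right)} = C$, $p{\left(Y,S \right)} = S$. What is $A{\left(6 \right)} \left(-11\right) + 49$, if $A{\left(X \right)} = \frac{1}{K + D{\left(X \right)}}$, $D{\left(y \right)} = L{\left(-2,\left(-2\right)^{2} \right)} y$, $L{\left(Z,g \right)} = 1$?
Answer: $\frac{430}{9} \approx 47.778$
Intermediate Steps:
$D{\left(y \right)} = y$ ($D{\left(y \right)} = 1 y = y$)
$K = 3$ ($K = 4 - 1 = 3$)
$A{\left(X \right)} = \frac{1}{3 + X}$
$A{\left(6 \right)} \left(-11\right) + 49 = \frac{1}{3 + 6} \left(-11\right) + 49 = \frac{1}{9} \left(-11\right) + 49 = - \frac{11}{9} + 49 = \frac{430}{9}$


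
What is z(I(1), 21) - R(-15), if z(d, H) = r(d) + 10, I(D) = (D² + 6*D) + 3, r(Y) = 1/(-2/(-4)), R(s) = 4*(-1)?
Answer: 16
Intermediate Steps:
R(s) = -4
r(Y) = 2 (r(Y) = 1/(-2*(-¼)) = 1/(½) = 2)
I(D) = 3 + D² + 6*D
z(d, H) = 12 (z(d, H) = 2 + 10 = 12)
z(I(1), 21) - R(-15) = 12 - 1*(-4) = 12 + 4 = 16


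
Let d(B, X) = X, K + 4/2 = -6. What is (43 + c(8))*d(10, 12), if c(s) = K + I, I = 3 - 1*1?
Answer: 444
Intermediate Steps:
K = -8 (K = -2 - 6 = -8)
I = 2 (I = 3 - 1 = 2)
c(s) = -6 (c(s) = -8 + 2 = -6)
(43 + c(8))*d(10, 12) = (43 - 6)*12 = 37*12 = 444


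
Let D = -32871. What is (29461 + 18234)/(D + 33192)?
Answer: 47695/321 ≈ 148.58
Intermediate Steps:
(29461 + 18234)/(D + 33192) = (29461 + 18234)/(-32871 + 33192) = 47695/321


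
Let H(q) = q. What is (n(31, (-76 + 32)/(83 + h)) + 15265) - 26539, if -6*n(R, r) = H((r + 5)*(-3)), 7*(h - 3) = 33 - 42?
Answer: -13368307/1186 ≈ -11272.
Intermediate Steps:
h = 12/7 (h = 3 + (33 - 42)/7 = 3 + (1/7)*(-9) = 3 - 9/7 = 12/7 ≈ 1.7143)
n(R, r) = 5/2 + r/2 (n(R, r) = -(r + 5)*(-3)/6 = -(5 + r)*(-3)/6 = -(-15 - 3*r)/6 = 5/2 + r/2)
(n(31, (-76 + 32)/(83 + h)) + 15265) - 26539 = ((5/2 + ((-76 + 32)/(83 + 12/7))/2) + 15265) - 26539 = ((5/2 + (-44/593/7)/2) + 15265) - 26539 = ((5/2 + (-44*7/593)/2) + 15265) - 26539 = ((5/2 + (1/2)*(-308/593)) + 15265) - 26539 = ((5/2 - 154/593) + 15265) - 26539 = (2657/1186 + 15265) - 26539 = 18106947/1186 - 26539 = -13368307/1186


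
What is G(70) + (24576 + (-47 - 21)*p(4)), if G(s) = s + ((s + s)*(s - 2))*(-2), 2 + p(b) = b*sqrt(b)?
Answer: 5198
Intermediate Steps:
p(b) = -2 + b**(3/2) (p(b) = -2 + b*sqrt(b) = -2 + b**(3/2))
G(s) = s - 4*s*(-2 + s) (G(s) = s + ((2*s)*(-2 + s))*(-2) = s + (2*s*(-2 + s))*(-2) = s - 4*s*(-2 + s))
G(70) + (24576 + (-47 - 21)*p(4)) = 70*(9 - 4*70) + (24576 + (-47 - 21)*(-2 + 4**(3/2))) = 70*(9 - 280) + (24576 - 68*(-2 + 8)) = 70*(-271) + (24576 - 68*6) = -18970 + (24576 - 408) = -18970 + 24168 = 5198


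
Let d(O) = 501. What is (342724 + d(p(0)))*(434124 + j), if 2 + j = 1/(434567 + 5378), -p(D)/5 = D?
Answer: 13110495046910695/87989 ≈ 1.4900e+11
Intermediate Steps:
p(D) = -5*D
j = -879889/439945 (j = -2 + 1/(434567 + 5378) = -2 + 1/439945 = -879889/439945 ≈ -2.0000)
(342724 + d(p(0)))*(434124 + j) = (342724 + 501)*(434124 - 879889/439945) = 343225*(190989803291/439945) = 13110495046910695/87989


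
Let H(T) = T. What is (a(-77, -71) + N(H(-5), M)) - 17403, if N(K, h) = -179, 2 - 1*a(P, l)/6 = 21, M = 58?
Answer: -17696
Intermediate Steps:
a(P, l) = -114 (a(P, l) = 12 - 6*21 = 12 - 126 = -114)
(a(-77, -71) + N(H(-5), M)) - 17403 = (-114 - 179) - 17403 = -293 - 17403 = -17696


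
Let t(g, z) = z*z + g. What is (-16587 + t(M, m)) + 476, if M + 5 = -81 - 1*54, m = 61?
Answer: -12530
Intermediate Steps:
M = -140 (M = -5 + (-81 - 1*54) = -5 + (-81 - 54) = -5 - 135 = -140)
t(g, z) = g + z² (t(g, z) = z² + g = g + z²)
(-16587 + t(M, m)) + 476 = (-16587 + (-140 + 61²)) + 476 = (-16587 + (-140 + 3721)) + 476 = (-16587 + 3581) + 476 = -13006 + 476 = -12530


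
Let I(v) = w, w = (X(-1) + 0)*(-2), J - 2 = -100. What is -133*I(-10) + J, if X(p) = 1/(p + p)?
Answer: -231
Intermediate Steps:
J = -98 (J = 2 - 100 = -98)
X(p) = 1/(2*p)
w = 1 (w = ((½)/(-1) + 0)*(-2) = ((½)*(-1) + 0)*(-2) = (-½ + 0)*(-2) = -½*(-2) = 1)
I(v) = 1
-133*I(-10) + J = -133*1 - 98 = -133 - 98 = -231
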